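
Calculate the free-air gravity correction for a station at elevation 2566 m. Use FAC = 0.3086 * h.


FAC = 0.3086 * h
= 0.3086 * 2566
= 791.8676 mGal

791.8676


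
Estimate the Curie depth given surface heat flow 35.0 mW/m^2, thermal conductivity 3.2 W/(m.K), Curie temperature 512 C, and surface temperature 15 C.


T_Curie - T_surf = 512 - 15 = 497 C
Convert q to W/m^2: 35.0 mW/m^2 = 0.035 W/m^2
d = 497 * 3.2 / 0.035 = 45440.0 m

45440.0


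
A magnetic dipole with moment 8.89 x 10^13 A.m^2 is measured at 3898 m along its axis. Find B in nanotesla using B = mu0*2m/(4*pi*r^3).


m = 8.89 x 10^13 = 88900000000000 A.m^2
2m = 177800000000000 A.m^2
r^3 = 3898^3 = 59227786792
B = (4pi*10^-7) * 177800000000000 / (4*pi * 59227786792) * 1e9
= 223430069.523306 / 744278319496.52 * 1e9
= 300196.934 nT

300196.934


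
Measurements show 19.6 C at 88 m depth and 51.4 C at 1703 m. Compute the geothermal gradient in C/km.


dT = 51.4 - 19.6 = 31.8 C
dz = 1703 - 88 = 1615 m
gradient = dT/dz * 1000 = 31.8/1615 * 1000 = 19.6904 C/km

19.6904


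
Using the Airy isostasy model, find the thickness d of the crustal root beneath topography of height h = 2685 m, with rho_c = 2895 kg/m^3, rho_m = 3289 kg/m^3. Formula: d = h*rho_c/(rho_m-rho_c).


rho_m - rho_c = 3289 - 2895 = 394
d = 2685 * 2895 / 394
= 7773075 / 394
= 19728.62 m

19728.62


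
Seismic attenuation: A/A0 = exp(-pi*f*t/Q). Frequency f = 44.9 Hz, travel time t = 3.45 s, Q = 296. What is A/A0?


pi*f*t/Q = pi*44.9*3.45/296 = 1.644082
A/A0 = exp(-1.644082) = 0.19319

0.19319


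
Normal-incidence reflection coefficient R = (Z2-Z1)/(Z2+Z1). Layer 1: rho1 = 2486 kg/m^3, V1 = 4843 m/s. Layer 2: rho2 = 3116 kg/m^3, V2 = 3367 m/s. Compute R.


Z1 = 2486 * 4843 = 12039698
Z2 = 3116 * 3367 = 10491572
R = (10491572 - 12039698) / (10491572 + 12039698) = -1548126 / 22531270 = -0.0687

-0.0687


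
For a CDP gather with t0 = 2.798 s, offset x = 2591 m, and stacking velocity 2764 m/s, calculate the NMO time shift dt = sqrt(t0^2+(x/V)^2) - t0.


x/Vnmo = 2591/2764 = 0.93741
(x/Vnmo)^2 = 0.878737
t0^2 = 7.828804
sqrt(7.828804 + 0.878737) = 2.950854
dt = 2.950854 - 2.798 = 0.152854

0.152854


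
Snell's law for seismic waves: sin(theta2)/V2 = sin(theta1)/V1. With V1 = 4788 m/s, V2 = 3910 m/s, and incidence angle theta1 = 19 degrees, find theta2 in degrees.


sin(theta1) = sin(19 deg) = 0.325568
sin(theta2) = V2/V1 * sin(theta1) = 3910/4788 * 0.325568 = 0.265867
theta2 = arcsin(0.265867) = 15.4185 degrees

15.4185


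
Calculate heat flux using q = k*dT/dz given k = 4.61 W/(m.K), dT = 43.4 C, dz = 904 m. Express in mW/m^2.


q = k * dT / dz * 1000
= 4.61 * 43.4 / 904 * 1000
= 0.221321 * 1000
= 221.3208 mW/m^2

221.3208


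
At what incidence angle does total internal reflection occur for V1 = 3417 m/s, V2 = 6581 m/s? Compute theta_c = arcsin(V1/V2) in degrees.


V1/V2 = 3417/6581 = 0.519222
theta_c = arcsin(0.519222) = 31.2801 degrees

31.2801


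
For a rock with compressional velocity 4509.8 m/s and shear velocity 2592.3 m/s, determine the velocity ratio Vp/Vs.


Vp/Vs = 4509.8 / 2592.3
= 1.7397

1.7397


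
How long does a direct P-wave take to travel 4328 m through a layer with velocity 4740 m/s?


t = x / V
= 4328 / 4740
= 0.9131 s

0.9131


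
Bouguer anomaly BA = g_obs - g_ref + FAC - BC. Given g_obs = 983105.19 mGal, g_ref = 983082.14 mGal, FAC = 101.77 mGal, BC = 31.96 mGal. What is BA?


BA = g_obs - g_ref + FAC - BC
= 983105.19 - 983082.14 + 101.77 - 31.96
= 92.86 mGal

92.86


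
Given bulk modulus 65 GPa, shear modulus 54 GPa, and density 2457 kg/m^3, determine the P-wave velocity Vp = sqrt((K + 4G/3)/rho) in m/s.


First compute the effective modulus:
K + 4G/3 = 65e9 + 4*54e9/3 = 137000000000.0 Pa
Then divide by density:
137000000000.0 / 2457 = 55759055.7591 Pa/(kg/m^3)
Take the square root:
Vp = sqrt(55759055.7591) = 7467.2 m/s

7467.2


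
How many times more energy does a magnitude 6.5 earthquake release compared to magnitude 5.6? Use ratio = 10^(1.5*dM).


M2 - M1 = 6.5 - 5.6 = 0.9
1.5 * 0.9 = 1.35
ratio = 10^1.35 = 22.39

22.39


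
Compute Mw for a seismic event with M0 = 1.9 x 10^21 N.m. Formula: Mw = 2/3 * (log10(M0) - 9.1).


log10(M0) = log10(1.9 x 10^21) = 21.2788
Mw = 2/3 * (21.2788 - 9.1)
= 2/3 * 12.1788
= 8.12

8.12


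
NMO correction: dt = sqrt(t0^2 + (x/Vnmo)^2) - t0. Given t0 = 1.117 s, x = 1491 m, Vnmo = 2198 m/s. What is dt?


x/Vnmo = 1491/2198 = 0.678344
(x/Vnmo)^2 = 0.460151
t0^2 = 1.247689
sqrt(1.247689 + 0.460151) = 1.306843
dt = 1.306843 - 1.117 = 0.189843

0.189843


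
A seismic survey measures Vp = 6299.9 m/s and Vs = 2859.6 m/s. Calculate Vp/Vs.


Vp/Vs = 6299.9 / 2859.6
= 2.2031

2.2031


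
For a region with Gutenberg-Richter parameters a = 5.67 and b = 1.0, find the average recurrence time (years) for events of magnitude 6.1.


log10(N) = 5.67 - 1.0*6.1 = -0.43
N = 10^-0.43 = 0.371535
T = 1/N = 1/0.371535 = 2.6915 years

2.6915


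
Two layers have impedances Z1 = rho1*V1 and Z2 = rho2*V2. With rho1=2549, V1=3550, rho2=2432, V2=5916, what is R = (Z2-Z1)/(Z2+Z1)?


Z1 = 2549 * 3550 = 9048950
Z2 = 2432 * 5916 = 14387712
R = (14387712 - 9048950) / (14387712 + 9048950) = 5338762 / 23436662 = 0.2278

0.2278


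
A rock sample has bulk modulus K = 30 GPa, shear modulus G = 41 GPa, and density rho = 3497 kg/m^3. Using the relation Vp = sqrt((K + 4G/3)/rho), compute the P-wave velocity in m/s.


First compute the effective modulus:
K + 4G/3 = 30e9 + 4*41e9/3 = 84666666666.67 Pa
Then divide by density:
84666666666.67 / 3497 = 24211228.6722 Pa/(kg/m^3)
Take the square root:
Vp = sqrt(24211228.6722) = 4920.49 m/s

4920.49


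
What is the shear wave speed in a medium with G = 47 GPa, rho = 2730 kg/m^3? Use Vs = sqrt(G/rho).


Convert G to Pa: G = 47e9 Pa
Compute G/rho = 47e9 / 2730 = 17216117.2161
Vs = sqrt(17216117.2161) = 4149.23 m/s

4149.23


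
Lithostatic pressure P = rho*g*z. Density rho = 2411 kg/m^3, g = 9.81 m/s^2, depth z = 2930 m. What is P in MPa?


P = rho * g * z / 1e6
= 2411 * 9.81 * 2930 / 1e6
= 69300096.3 / 1e6
= 69.3001 MPa

69.3001


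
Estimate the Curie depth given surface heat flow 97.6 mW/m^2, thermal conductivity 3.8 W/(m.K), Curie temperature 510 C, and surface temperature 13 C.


T_Curie - T_surf = 510 - 13 = 497 C
Convert q to W/m^2: 97.6 mW/m^2 = 0.0976 W/m^2
d = 497 * 3.8 / 0.0976 = 19350.41 m

19350.41


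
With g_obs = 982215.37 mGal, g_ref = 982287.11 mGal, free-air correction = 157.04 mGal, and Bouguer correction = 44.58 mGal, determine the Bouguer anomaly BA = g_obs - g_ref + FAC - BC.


BA = g_obs - g_ref + FAC - BC
= 982215.37 - 982287.11 + 157.04 - 44.58
= 40.72 mGal

40.72


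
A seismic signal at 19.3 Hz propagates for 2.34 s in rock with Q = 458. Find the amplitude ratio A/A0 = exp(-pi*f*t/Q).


pi*f*t/Q = pi*19.3*2.34/458 = 0.309783
A/A0 = exp(-0.309783) = 0.733606

0.733606


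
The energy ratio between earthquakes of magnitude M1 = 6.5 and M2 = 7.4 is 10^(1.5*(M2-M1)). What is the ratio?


M2 - M1 = 7.4 - 6.5 = 0.9
1.5 * 0.9 = 1.35
ratio = 10^1.35 = 22.39

22.39


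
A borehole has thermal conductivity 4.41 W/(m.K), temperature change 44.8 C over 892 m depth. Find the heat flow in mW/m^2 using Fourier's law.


q = k * dT / dz * 1000
= 4.41 * 44.8 / 892 * 1000
= 0.221489 * 1000
= 221.4888 mW/m^2

221.4888


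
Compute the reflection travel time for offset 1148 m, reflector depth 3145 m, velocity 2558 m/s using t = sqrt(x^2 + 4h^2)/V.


x^2 + 4h^2 = 1148^2 + 4*3145^2 = 1317904 + 39564100 = 40882004
sqrt(40882004) = 6393.9037
t = 6393.9037 / 2558 = 2.4996 s

2.4996


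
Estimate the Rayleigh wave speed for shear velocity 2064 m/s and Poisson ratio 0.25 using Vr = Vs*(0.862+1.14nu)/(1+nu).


Numerator factor = 0.862 + 1.14*0.25 = 1.147
Denominator = 1 + 0.25 = 1.25
Vr = 2064 * 1.147 / 1.25 = 1893.93 m/s

1893.93


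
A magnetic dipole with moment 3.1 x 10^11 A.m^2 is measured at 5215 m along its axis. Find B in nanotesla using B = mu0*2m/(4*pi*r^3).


m = 3.1 x 10^11 = 310000000000 A.m^2
2m = 620000000000 A.m^2
r^3 = 5215^3 = 141828313375
B = (4pi*10^-7) * 620000000000 / (4*pi * 141828313375) * 1e9
= 779114.97809 / 1782267149479.72 * 1e9
= 437.1483 nT

437.1483


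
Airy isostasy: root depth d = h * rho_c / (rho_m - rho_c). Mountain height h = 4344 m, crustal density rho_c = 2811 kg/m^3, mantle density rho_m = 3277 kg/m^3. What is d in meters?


rho_m - rho_c = 3277 - 2811 = 466
d = 4344 * 2811 / 466
= 12210984 / 466
= 26203.83 m

26203.83


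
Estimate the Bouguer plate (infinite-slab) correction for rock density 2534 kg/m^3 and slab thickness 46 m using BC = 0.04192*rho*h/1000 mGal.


BC = 0.04192 * rho * h / 1000
= 0.04192 * 2534 * 46 / 1000
= 4.8864 mGal

4.8864


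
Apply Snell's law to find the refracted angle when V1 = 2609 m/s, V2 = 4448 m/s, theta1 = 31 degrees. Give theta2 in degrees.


sin(theta1) = sin(31 deg) = 0.515038
sin(theta2) = V2/V1 * sin(theta1) = 4448/2609 * 0.515038 = 0.878072
theta2 = arcsin(0.878072) = 61.4106 degrees

61.4106


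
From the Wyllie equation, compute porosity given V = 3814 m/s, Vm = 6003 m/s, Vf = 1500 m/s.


1/V - 1/Vm = 1/3814 - 1/6003 = 9.561e-05
1/Vf - 1/Vm = 1/1500 - 1/6003 = 0.00050008
phi = 9.561e-05 / 0.00050008 = 0.1912

0.1912


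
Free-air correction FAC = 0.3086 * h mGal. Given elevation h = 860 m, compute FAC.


FAC = 0.3086 * h
= 0.3086 * 860
= 265.396 mGal

265.396


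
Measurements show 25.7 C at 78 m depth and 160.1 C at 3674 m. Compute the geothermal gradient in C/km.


dT = 160.1 - 25.7 = 134.4 C
dz = 3674 - 78 = 3596 m
gradient = dT/dz * 1000 = 134.4/3596 * 1000 = 37.3749 C/km

37.3749


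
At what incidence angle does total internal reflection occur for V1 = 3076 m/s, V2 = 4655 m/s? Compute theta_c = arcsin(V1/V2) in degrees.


V1/V2 = 3076/4655 = 0.660795
theta_c = arcsin(0.660795) = 41.3605 degrees

41.3605


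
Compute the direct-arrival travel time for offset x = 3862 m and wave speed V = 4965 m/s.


t = x / V
= 3862 / 4965
= 0.7778 s

0.7778


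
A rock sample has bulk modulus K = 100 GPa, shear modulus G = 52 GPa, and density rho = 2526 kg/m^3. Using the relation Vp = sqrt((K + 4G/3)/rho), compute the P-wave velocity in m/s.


First compute the effective modulus:
K + 4G/3 = 100e9 + 4*52e9/3 = 169333333333.33 Pa
Then divide by density:
169333333333.33 / 2526 = 67036157.2974 Pa/(kg/m^3)
Take the square root:
Vp = sqrt(67036157.2974) = 8187.56 m/s

8187.56


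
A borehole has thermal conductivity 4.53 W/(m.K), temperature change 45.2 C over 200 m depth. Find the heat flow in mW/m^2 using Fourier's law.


q = k * dT / dz * 1000
= 4.53 * 45.2 / 200 * 1000
= 1.02378 * 1000
= 1023.78 mW/m^2

1023.78


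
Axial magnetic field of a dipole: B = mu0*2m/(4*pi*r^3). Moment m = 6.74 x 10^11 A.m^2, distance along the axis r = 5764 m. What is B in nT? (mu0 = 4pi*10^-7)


m = 6.74 x 10^11 = 674000000000 A.m^2
2m = 1348000000000 A.m^2
r^3 = 5764^3 = 191501383744
B = (4pi*10^-7) * 1348000000000 / (4*pi * 191501383744) * 1e9
= 1693946.758816 / 2406477361289.72 * 1e9
= 703.9114 nT

703.9114


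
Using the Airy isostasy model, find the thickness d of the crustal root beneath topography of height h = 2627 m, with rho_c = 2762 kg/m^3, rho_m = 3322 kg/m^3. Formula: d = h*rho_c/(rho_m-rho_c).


rho_m - rho_c = 3322 - 2762 = 560
d = 2627 * 2762 / 560
= 7255774 / 560
= 12956.74 m

12956.74


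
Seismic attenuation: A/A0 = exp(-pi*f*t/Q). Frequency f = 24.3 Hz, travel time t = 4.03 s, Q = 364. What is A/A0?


pi*f*t/Q = pi*24.3*4.03/364 = 0.845201
A/A0 = exp(-0.845201) = 0.429471

0.429471


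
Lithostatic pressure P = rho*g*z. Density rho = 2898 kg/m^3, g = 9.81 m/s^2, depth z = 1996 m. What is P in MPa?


P = rho * g * z / 1e6
= 2898 * 9.81 * 1996 / 1e6
= 56745042.48 / 1e6
= 56.745 MPa

56.745


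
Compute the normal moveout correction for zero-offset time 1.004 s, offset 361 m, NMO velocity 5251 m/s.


x/Vnmo = 361/5251 = 0.068749
(x/Vnmo)^2 = 0.004726
t0^2 = 1.008016
sqrt(1.008016 + 0.004726) = 1.006351
dt = 1.006351 - 1.004 = 0.002351

0.002351


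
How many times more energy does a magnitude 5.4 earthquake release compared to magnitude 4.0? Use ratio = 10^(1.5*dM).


M2 - M1 = 5.4 - 4.0 = 1.4
1.5 * 1.4 = 2.1
ratio = 10^2.1 = 125.89

125.89


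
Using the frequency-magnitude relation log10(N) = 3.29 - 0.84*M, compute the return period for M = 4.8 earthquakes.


log10(N) = 3.29 - 0.84*4.8 = -0.742
N = 10^-0.742 = 0.181134
T = 1/N = 1/0.181134 = 5.5208 years

5.5208


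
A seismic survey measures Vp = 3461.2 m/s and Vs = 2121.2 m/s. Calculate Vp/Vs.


Vp/Vs = 3461.2 / 2121.2
= 1.6317

1.6317


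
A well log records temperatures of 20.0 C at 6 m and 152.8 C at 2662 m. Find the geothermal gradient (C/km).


dT = 152.8 - 20.0 = 132.8 C
dz = 2662 - 6 = 2656 m
gradient = dT/dz * 1000 = 132.8/2656 * 1000 = 50.0 C/km

50.0


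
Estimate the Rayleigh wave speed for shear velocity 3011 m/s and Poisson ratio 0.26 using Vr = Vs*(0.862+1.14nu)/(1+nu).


Numerator factor = 0.862 + 1.14*0.26 = 1.1584
Denominator = 1 + 0.26 = 1.26
Vr = 3011 * 1.1584 / 1.26 = 2768.21 m/s

2768.21


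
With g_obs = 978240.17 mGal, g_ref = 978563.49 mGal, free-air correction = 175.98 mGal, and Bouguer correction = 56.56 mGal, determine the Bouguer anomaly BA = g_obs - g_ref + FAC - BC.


BA = g_obs - g_ref + FAC - BC
= 978240.17 - 978563.49 + 175.98 - 56.56
= -203.9 mGal

-203.9


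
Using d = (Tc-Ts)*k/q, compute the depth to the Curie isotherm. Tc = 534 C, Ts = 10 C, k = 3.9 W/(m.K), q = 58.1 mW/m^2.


T_Curie - T_surf = 534 - 10 = 524 C
Convert q to W/m^2: 58.1 mW/m^2 = 0.0581 W/m^2
d = 524 * 3.9 / 0.0581 = 35173.84 m

35173.84


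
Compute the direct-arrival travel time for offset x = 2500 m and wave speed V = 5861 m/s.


t = x / V
= 2500 / 5861
= 0.4265 s

0.4265


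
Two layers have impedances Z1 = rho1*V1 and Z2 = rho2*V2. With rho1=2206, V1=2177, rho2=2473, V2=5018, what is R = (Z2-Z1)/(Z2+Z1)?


Z1 = 2206 * 2177 = 4802462
Z2 = 2473 * 5018 = 12409514
R = (12409514 - 4802462) / (12409514 + 4802462) = 7607052 / 17211976 = 0.442

0.442


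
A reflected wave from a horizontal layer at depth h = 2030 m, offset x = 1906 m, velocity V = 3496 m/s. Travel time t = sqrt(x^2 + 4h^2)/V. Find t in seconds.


x^2 + 4h^2 = 1906^2 + 4*2030^2 = 3632836 + 16483600 = 20116436
sqrt(20116436) = 4485.135
t = 4485.135 / 3496 = 1.2829 s

1.2829


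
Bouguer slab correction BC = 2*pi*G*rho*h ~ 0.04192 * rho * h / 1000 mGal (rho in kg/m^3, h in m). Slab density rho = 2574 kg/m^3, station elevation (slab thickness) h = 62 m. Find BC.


BC = 0.04192 * rho * h / 1000
= 0.04192 * 2574 * 62 / 1000
= 6.6899 mGal

6.6899


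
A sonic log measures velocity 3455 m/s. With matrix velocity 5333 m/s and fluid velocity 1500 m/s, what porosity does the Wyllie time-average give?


1/V - 1/Vm = 1/3455 - 1/5333 = 0.00010192
1/Vf - 1/Vm = 1/1500 - 1/5333 = 0.00047915
phi = 0.00010192 / 0.00047915 = 0.2127

0.2127


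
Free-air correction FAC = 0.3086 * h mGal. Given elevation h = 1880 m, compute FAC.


FAC = 0.3086 * h
= 0.3086 * 1880
= 580.168 mGal

580.168


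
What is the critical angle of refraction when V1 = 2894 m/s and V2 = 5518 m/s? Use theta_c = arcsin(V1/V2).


V1/V2 = 2894/5518 = 0.524465
theta_c = arcsin(0.524465) = 31.6323 degrees

31.6323


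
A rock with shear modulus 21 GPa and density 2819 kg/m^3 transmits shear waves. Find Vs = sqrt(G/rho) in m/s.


Convert G to Pa: G = 21e9 Pa
Compute G/rho = 21e9 / 2819 = 7449450.1596
Vs = sqrt(7449450.1596) = 2729.37 m/s

2729.37


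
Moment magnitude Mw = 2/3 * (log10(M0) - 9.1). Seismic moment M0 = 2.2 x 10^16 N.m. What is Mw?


log10(M0) = log10(2.2 x 10^16) = 16.3424
Mw = 2/3 * (16.3424 - 9.1)
= 2/3 * 7.2424
= 4.83

4.83


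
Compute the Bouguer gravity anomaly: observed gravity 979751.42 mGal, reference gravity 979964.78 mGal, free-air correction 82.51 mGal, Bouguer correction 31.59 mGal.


BA = g_obs - g_ref + FAC - BC
= 979751.42 - 979964.78 + 82.51 - 31.59
= -162.44 mGal

-162.44


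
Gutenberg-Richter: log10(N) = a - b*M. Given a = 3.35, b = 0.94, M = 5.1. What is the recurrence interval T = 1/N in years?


log10(N) = 3.35 - 0.94*5.1 = -1.444
N = 10^-1.444 = 0.035975
T = 1/N = 1/0.035975 = 27.7971 years

27.7971


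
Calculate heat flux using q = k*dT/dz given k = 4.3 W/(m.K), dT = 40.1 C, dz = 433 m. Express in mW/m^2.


q = k * dT / dz * 1000
= 4.3 * 40.1 / 433 * 1000
= 0.398222 * 1000
= 398.2217 mW/m^2

398.2217


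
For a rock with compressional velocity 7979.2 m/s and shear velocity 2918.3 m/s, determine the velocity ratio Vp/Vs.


Vp/Vs = 7979.2 / 2918.3
= 2.7342

2.7342


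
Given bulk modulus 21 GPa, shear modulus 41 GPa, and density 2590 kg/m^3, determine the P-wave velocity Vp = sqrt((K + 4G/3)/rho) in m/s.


First compute the effective modulus:
K + 4G/3 = 21e9 + 4*41e9/3 = 75666666666.67 Pa
Then divide by density:
75666666666.67 / 2590 = 29214929.2149 Pa/(kg/m^3)
Take the square root:
Vp = sqrt(29214929.2149) = 5405.08 m/s

5405.08


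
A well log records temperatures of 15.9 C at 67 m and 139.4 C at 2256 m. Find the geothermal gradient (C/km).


dT = 139.4 - 15.9 = 123.5 C
dz = 2256 - 67 = 2189 m
gradient = dT/dz * 1000 = 123.5/2189 * 1000 = 56.4185 C/km

56.4185


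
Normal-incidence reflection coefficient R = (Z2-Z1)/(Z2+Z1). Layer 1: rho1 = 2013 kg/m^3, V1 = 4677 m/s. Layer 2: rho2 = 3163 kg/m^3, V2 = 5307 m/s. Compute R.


Z1 = 2013 * 4677 = 9414801
Z2 = 3163 * 5307 = 16786041
R = (16786041 - 9414801) / (16786041 + 9414801) = 7371240 / 26200842 = 0.2813

0.2813


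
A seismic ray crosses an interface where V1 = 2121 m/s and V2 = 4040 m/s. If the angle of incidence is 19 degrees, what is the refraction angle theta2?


sin(theta1) = sin(19 deg) = 0.325568
sin(theta2) = V2/V1 * sin(theta1) = 4040/2121 * 0.325568 = 0.62013
theta2 = arcsin(0.62013) = 38.3256 degrees

38.3256


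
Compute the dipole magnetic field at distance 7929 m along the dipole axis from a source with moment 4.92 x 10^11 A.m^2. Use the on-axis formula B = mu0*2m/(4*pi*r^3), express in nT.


m = 4.92 x 10^11 = 492000000000 A.m^2
2m = 984000000000 A.m^2
r^3 = 7929^3 = 498488626089
B = (4pi*10^-7) * 984000000000 / (4*pi * 498488626089) * 1e9
= 1236530.868453 / 6264192822477.09 * 1e9
= 197.3967 nT

197.3967


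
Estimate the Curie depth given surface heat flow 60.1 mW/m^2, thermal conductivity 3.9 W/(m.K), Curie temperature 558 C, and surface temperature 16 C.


T_Curie - T_surf = 558 - 16 = 542 C
Convert q to W/m^2: 60.1 mW/m^2 = 0.0601 W/m^2
d = 542 * 3.9 / 0.0601 = 35171.38 m

35171.38


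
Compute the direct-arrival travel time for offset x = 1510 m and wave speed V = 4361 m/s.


t = x / V
= 1510 / 4361
= 0.3463 s

0.3463


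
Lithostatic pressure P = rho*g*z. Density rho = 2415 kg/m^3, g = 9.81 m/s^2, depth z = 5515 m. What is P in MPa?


P = rho * g * z / 1e6
= 2415 * 9.81 * 5515 / 1e6
= 130656692.25 / 1e6
= 130.6567 MPa

130.6567


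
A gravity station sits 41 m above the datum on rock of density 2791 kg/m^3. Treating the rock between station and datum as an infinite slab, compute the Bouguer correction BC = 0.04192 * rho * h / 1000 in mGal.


BC = 0.04192 * rho * h / 1000
= 0.04192 * 2791 * 41 / 1000
= 4.7969 mGal

4.7969


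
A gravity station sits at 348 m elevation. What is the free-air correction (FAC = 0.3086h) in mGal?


FAC = 0.3086 * h
= 0.3086 * 348
= 107.3928 mGal

107.3928


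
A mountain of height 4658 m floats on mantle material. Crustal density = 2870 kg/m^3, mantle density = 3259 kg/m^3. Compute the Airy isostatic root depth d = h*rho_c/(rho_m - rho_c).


rho_m - rho_c = 3259 - 2870 = 389
d = 4658 * 2870 / 389
= 13368460 / 389
= 34366.22 m

34366.22


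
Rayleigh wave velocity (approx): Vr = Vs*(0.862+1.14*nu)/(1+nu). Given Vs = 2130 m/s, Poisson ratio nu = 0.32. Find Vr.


Numerator factor = 0.862 + 1.14*0.32 = 1.2268
Denominator = 1 + 0.32 = 1.32
Vr = 2130 * 1.2268 / 1.32 = 1979.61 m/s

1979.61


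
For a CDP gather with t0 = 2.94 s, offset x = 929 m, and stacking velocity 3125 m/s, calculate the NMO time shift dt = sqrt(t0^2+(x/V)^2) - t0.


x/Vnmo = 929/3125 = 0.29728
(x/Vnmo)^2 = 0.088375
t0^2 = 8.6436
sqrt(8.6436 + 0.088375) = 2.954992
dt = 2.954992 - 2.94 = 0.014992

0.014992


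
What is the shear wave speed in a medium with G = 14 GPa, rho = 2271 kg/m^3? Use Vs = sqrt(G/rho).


Convert G to Pa: G = 14e9 Pa
Compute G/rho = 14e9 / 2271 = 6164685.1607
Vs = sqrt(6164685.1607) = 2482.88 m/s

2482.88


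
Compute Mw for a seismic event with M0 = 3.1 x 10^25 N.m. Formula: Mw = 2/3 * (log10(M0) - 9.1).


log10(M0) = log10(3.1 x 10^25) = 25.4914
Mw = 2/3 * (25.4914 - 9.1)
= 2/3 * 16.3914
= 10.93

10.93


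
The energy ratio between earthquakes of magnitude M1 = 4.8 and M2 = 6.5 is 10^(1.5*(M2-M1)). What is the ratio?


M2 - M1 = 6.5 - 4.8 = 1.7
1.5 * 1.7 = 2.55
ratio = 10^2.55 = 354.81

354.81


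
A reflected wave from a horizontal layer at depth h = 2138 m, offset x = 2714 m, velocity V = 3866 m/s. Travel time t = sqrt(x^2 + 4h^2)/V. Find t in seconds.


x^2 + 4h^2 = 2714^2 + 4*2138^2 = 7365796 + 18284176 = 25649972
sqrt(25649972) = 5064.5801
t = 5064.5801 / 3866 = 1.31 s

1.31


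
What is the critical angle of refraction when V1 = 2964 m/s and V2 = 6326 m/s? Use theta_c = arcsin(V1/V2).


V1/V2 = 2964/6326 = 0.468543
theta_c = arcsin(0.468543) = 27.9397 degrees

27.9397


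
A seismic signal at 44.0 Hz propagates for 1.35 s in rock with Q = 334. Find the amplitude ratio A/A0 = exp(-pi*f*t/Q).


pi*f*t/Q = pi*44.0*1.35/334 = 0.558714
A/A0 = exp(-0.558714) = 0.571944

0.571944


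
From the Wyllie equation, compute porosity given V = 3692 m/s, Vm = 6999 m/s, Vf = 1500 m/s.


1/V - 1/Vm = 1/3692 - 1/6999 = 0.00012798
1/Vf - 1/Vm = 1/1500 - 1/6999 = 0.00052379
phi = 0.00012798 / 0.00052379 = 0.2443

0.2443


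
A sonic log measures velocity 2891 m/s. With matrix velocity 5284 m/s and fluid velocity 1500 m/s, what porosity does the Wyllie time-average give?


1/V - 1/Vm = 1/2891 - 1/5284 = 0.00015665
1/Vf - 1/Vm = 1/1500 - 1/5284 = 0.00047742
phi = 0.00015665 / 0.00047742 = 0.3281

0.3281


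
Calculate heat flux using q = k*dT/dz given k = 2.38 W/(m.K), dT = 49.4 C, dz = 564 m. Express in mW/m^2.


q = k * dT / dz * 1000
= 2.38 * 49.4 / 564 * 1000
= 0.208461 * 1000
= 208.461 mW/m^2

208.461


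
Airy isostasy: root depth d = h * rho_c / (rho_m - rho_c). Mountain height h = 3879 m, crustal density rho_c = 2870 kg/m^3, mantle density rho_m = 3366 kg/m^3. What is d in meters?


rho_m - rho_c = 3366 - 2870 = 496
d = 3879 * 2870 / 496
= 11132730 / 496
= 22445.02 m

22445.02


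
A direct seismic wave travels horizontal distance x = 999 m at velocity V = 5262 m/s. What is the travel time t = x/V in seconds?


t = x / V
= 999 / 5262
= 0.1899 s

0.1899


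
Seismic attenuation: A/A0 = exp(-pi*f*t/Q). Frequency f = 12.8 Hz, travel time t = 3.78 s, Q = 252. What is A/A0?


pi*f*t/Q = pi*12.8*3.78/252 = 0.603186
A/A0 = exp(-0.603186) = 0.547066

0.547066


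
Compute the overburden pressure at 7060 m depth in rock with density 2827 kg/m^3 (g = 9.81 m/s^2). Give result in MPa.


P = rho * g * z / 1e6
= 2827 * 9.81 * 7060 / 1e6
= 195794062.2 / 1e6
= 195.7941 MPa

195.7941


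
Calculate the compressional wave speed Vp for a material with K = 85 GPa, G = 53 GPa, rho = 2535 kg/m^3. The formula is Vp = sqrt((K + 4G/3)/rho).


First compute the effective modulus:
K + 4G/3 = 85e9 + 4*53e9/3 = 155666666666.67 Pa
Then divide by density:
155666666666.67 / 2535 = 61406969.0993 Pa/(kg/m^3)
Take the square root:
Vp = sqrt(61406969.0993) = 7836.26 m/s

7836.26


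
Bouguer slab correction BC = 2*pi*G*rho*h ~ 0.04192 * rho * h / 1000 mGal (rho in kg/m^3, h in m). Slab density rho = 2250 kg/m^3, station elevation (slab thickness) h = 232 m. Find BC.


BC = 0.04192 * rho * h / 1000
= 0.04192 * 2250 * 232 / 1000
= 21.8822 mGal

21.8822


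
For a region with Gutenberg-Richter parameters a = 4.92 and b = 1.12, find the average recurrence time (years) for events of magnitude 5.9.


log10(N) = 4.92 - 1.12*5.9 = -1.688
N = 10^-1.688 = 0.020512
T = 1/N = 1/0.020512 = 48.7528 years

48.7528


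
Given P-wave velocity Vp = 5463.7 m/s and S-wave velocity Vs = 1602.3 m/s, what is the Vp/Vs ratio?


Vp/Vs = 5463.7 / 1602.3
= 3.4099

3.4099


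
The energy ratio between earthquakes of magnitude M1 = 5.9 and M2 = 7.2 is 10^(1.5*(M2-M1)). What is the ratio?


M2 - M1 = 7.2 - 5.9 = 1.3
1.5 * 1.3 = 1.95
ratio = 10^1.95 = 89.13

89.13


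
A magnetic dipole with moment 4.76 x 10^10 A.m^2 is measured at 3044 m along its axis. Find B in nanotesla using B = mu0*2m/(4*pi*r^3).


m = 4.76 x 10^10 = 47600000000 A.m^2
2m = 95200000000 A.m^2
r^3 = 3044^3 = 28205509184
B = (4pi*10^-7) * 95200000000 / (4*pi * 28205509184) * 1e9
= 119631.848249 / 354440881772.86 * 1e9
= 337.5227 nT

337.5227


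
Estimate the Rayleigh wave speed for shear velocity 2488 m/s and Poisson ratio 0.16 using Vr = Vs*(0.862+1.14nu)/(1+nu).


Numerator factor = 0.862 + 1.14*0.16 = 1.0444
Denominator = 1 + 0.16 = 1.16
Vr = 2488 * 1.0444 / 1.16 = 2240.06 m/s

2240.06


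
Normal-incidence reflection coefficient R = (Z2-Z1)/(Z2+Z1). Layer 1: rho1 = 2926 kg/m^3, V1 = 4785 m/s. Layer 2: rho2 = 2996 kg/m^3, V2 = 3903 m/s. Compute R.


Z1 = 2926 * 4785 = 14000910
Z2 = 2996 * 3903 = 11693388
R = (11693388 - 14000910) / (11693388 + 14000910) = -2307522 / 25694298 = -0.0898

-0.0898


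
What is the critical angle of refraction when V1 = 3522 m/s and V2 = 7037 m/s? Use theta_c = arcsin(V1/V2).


V1/V2 = 3522/7037 = 0.500497
theta_c = arcsin(0.500497) = 30.0329 degrees

30.0329


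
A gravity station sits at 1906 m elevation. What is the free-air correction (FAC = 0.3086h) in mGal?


FAC = 0.3086 * h
= 0.3086 * 1906
= 588.1916 mGal

588.1916


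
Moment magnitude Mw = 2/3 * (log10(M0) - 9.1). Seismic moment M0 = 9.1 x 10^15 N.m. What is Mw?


log10(M0) = log10(9.1 x 10^15) = 15.959
Mw = 2/3 * (15.959 - 9.1)
= 2/3 * 6.859
= 4.57

4.57


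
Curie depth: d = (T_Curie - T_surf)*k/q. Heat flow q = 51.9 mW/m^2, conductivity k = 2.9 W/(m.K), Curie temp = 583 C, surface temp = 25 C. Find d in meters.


T_Curie - T_surf = 583 - 25 = 558 C
Convert q to W/m^2: 51.9 mW/m^2 = 0.0519 W/m^2
d = 558 * 2.9 / 0.0519 = 31179.19 m

31179.19


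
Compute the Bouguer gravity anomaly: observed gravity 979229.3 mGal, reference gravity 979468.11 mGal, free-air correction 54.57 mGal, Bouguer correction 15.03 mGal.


BA = g_obs - g_ref + FAC - BC
= 979229.3 - 979468.11 + 54.57 - 15.03
= -199.27 mGal

-199.27


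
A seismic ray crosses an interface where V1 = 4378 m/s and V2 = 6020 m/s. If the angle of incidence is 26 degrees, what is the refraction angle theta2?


sin(theta1) = sin(26 deg) = 0.438371
sin(theta2) = V2/V1 * sin(theta1) = 6020/4378 * 0.438371 = 0.602785
theta2 = arcsin(0.602785) = 37.0696 degrees

37.0696


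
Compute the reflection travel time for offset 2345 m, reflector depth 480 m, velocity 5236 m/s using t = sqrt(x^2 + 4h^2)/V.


x^2 + 4h^2 = 2345^2 + 4*480^2 = 5499025 + 921600 = 6420625
sqrt(6420625) = 2533.8952
t = 2533.8952 / 5236 = 0.4839 s

0.4839


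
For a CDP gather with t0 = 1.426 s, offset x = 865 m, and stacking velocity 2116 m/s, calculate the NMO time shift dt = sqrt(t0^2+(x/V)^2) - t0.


x/Vnmo = 865/2116 = 0.40879
(x/Vnmo)^2 = 0.167109
t0^2 = 2.033476
sqrt(2.033476 + 0.167109) = 1.483437
dt = 1.483437 - 1.426 = 0.057437

0.057437


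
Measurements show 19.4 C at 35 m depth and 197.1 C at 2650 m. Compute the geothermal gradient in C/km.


dT = 197.1 - 19.4 = 177.7 C
dz = 2650 - 35 = 2615 m
gradient = dT/dz * 1000 = 177.7/2615 * 1000 = 67.9541 C/km

67.9541


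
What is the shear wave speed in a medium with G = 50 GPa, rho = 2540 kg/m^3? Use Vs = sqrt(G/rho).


Convert G to Pa: G = 50e9 Pa
Compute G/rho = 50e9 / 2540 = 19685039.3701
Vs = sqrt(19685039.3701) = 4436.78 m/s

4436.78


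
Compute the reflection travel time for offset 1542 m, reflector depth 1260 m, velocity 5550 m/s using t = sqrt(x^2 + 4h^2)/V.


x^2 + 4h^2 = 1542^2 + 4*1260^2 = 2377764 + 6350400 = 8728164
sqrt(8728164) = 2954.3466
t = 2954.3466 / 5550 = 0.5323 s

0.5323


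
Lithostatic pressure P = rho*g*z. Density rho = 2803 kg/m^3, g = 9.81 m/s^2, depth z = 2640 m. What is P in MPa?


P = rho * g * z / 1e6
= 2803 * 9.81 * 2640 / 1e6
= 72593215.2 / 1e6
= 72.5932 MPa

72.5932


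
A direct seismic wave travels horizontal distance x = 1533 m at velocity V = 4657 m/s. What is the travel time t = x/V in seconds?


t = x / V
= 1533 / 4657
= 0.3292 s

0.3292


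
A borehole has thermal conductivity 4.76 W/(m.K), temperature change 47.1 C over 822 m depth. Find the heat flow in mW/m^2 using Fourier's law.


q = k * dT / dz * 1000
= 4.76 * 47.1 / 822 * 1000
= 0.272745 * 1000
= 272.7445 mW/m^2

272.7445


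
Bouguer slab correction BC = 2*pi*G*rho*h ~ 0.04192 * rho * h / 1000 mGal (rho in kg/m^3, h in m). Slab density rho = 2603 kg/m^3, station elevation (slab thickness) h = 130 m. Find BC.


BC = 0.04192 * rho * h / 1000
= 0.04192 * 2603 * 130 / 1000
= 14.1853 mGal

14.1853


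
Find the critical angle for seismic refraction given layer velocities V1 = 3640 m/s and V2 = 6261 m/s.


V1/V2 = 3640/6261 = 0.581377
theta_c = arcsin(0.581377) = 35.5474 degrees

35.5474


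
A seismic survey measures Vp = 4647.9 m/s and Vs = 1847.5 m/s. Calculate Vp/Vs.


Vp/Vs = 4647.9 / 1847.5
= 2.5158

2.5158


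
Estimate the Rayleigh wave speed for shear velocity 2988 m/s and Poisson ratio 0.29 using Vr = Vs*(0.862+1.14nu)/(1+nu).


Numerator factor = 0.862 + 1.14*0.29 = 1.1926
Denominator = 1 + 0.29 = 1.29
Vr = 2988 * 1.1926 / 1.29 = 2762.39 m/s

2762.39


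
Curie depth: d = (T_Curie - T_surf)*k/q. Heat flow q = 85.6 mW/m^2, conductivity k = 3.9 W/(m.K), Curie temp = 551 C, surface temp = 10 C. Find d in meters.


T_Curie - T_surf = 551 - 10 = 541 C
Convert q to W/m^2: 85.6 mW/m^2 = 0.0856 W/m^2
d = 541 * 3.9 / 0.0856 = 24648.36 m

24648.36


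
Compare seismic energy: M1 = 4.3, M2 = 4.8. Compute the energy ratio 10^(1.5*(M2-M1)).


M2 - M1 = 4.8 - 4.3 = 0.5
1.5 * 0.5 = 0.75
ratio = 10^0.75 = 5.62

5.62


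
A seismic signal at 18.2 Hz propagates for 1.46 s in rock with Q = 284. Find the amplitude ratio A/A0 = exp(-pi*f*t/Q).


pi*f*t/Q = pi*18.2*1.46/284 = 0.293938
A/A0 = exp(-0.293938) = 0.745323

0.745323


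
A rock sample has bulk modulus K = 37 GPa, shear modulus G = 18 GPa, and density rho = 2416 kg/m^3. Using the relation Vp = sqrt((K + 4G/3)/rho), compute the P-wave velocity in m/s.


First compute the effective modulus:
K + 4G/3 = 37e9 + 4*18e9/3 = 61000000000.0 Pa
Then divide by density:
61000000000.0 / 2416 = 25248344.3709 Pa/(kg/m^3)
Take the square root:
Vp = sqrt(25248344.3709) = 5024.77 m/s

5024.77


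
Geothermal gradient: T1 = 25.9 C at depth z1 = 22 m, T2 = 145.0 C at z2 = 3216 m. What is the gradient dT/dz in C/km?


dT = 145.0 - 25.9 = 119.1 C
dz = 3216 - 22 = 3194 m
gradient = dT/dz * 1000 = 119.1/3194 * 1000 = 37.2887 C/km

37.2887


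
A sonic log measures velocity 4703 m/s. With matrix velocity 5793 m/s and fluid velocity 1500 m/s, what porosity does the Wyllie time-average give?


1/V - 1/Vm = 1/4703 - 1/5793 = 4.001e-05
1/Vf - 1/Vm = 1/1500 - 1/5793 = 0.00049404
phi = 4.001e-05 / 0.00049404 = 0.081

0.081


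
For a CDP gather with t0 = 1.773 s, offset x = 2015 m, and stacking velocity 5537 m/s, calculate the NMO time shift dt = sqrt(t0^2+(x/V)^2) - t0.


x/Vnmo = 2015/5537 = 0.363915
(x/Vnmo)^2 = 0.132434
t0^2 = 3.143529
sqrt(3.143529 + 0.132434) = 1.809962
dt = 1.809962 - 1.773 = 0.036962

0.036962


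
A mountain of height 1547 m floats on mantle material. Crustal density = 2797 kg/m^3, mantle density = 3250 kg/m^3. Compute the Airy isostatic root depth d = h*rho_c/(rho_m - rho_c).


rho_m - rho_c = 3250 - 2797 = 453
d = 1547 * 2797 / 453
= 4326959 / 453
= 9551.79 m

9551.79


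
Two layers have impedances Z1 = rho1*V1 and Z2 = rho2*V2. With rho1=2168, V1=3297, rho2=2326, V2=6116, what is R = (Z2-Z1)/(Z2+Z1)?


Z1 = 2168 * 3297 = 7147896
Z2 = 2326 * 6116 = 14225816
R = (14225816 - 7147896) / (14225816 + 7147896) = 7077920 / 21373712 = 0.3312

0.3312


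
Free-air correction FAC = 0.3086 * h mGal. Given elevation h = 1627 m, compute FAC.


FAC = 0.3086 * h
= 0.3086 * 1627
= 502.0922 mGal

502.0922


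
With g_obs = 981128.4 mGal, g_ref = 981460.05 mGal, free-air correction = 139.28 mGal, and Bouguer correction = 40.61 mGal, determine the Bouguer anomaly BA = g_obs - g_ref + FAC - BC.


BA = g_obs - g_ref + FAC - BC
= 981128.4 - 981460.05 + 139.28 - 40.61
= -232.98 mGal

-232.98


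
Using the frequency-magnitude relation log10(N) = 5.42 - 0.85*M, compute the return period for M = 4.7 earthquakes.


log10(N) = 5.42 - 0.85*4.7 = 1.425
N = 10^1.425 = 26.607251
T = 1/N = 1/26.607251 = 0.0376 years

0.0376


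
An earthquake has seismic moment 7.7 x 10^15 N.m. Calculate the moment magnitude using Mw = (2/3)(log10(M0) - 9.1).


log10(M0) = log10(7.7 x 10^15) = 15.8865
Mw = 2/3 * (15.8865 - 9.1)
= 2/3 * 6.7865
= 4.52

4.52


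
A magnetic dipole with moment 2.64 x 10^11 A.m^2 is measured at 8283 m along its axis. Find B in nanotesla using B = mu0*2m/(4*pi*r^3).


m = 2.64 x 10^11 = 264000000000 A.m^2
2m = 528000000000 A.m^2
r^3 = 8283^3 = 568280801187
B = (4pi*10^-7) * 528000000000 / (4*pi * 568280801187) * 1e9
= 663504.368438 / 7141227160740.8 * 1e9
= 92.9118 nT

92.9118


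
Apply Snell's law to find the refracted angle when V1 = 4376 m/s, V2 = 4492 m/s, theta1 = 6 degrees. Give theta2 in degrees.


sin(theta1) = sin(6 deg) = 0.104528
sin(theta2) = V2/V1 * sin(theta1) = 4492/4376 * 0.104528 = 0.107299
theta2 = arcsin(0.107299) = 6.1597 degrees

6.1597


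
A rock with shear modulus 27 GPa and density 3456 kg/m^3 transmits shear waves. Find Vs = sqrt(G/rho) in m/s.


Convert G to Pa: G = 27e9 Pa
Compute G/rho = 27e9 / 3456 = 7812500.0
Vs = sqrt(7812500.0) = 2795.08 m/s

2795.08


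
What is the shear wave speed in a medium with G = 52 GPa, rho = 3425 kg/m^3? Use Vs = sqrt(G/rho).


Convert G to Pa: G = 52e9 Pa
Compute G/rho = 52e9 / 3425 = 15182481.7518
Vs = sqrt(15182481.7518) = 3896.47 m/s

3896.47


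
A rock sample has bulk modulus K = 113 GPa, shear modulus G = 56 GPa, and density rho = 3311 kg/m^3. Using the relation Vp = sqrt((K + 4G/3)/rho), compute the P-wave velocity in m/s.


First compute the effective modulus:
K + 4G/3 = 113e9 + 4*56e9/3 = 187666666666.67 Pa
Then divide by density:
187666666666.67 / 3311 = 56679754.3542 Pa/(kg/m^3)
Take the square root:
Vp = sqrt(56679754.3542) = 7528.6 m/s

7528.6


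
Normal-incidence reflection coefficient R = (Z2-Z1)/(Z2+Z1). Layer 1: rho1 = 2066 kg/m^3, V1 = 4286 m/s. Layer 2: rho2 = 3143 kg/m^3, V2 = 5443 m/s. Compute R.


Z1 = 2066 * 4286 = 8854876
Z2 = 3143 * 5443 = 17107349
R = (17107349 - 8854876) / (17107349 + 8854876) = 8252473 / 25962225 = 0.3179

0.3179


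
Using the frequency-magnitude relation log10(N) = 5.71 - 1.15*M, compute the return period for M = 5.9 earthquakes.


log10(N) = 5.71 - 1.15*5.9 = -1.075
N = 10^-1.075 = 0.08414
T = 1/N = 1/0.08414 = 11.885 years

11.885


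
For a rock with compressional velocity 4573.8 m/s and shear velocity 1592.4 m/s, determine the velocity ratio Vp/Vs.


Vp/Vs = 4573.8 / 1592.4
= 2.8723

2.8723


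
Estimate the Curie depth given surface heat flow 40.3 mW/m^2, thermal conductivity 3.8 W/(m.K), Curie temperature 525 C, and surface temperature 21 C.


T_Curie - T_surf = 525 - 21 = 504 C
Convert q to W/m^2: 40.3 mW/m^2 = 0.0403 W/m^2
d = 504 * 3.8 / 0.0403 = 47523.57 m

47523.57


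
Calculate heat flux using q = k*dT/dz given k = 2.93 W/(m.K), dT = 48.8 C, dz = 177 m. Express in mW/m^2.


q = k * dT / dz * 1000
= 2.93 * 48.8 / 177 * 1000
= 0.807819 * 1000
= 807.8192 mW/m^2

807.8192


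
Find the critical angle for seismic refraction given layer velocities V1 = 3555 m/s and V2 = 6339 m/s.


V1/V2 = 3555/6339 = 0.560814
theta_c = arcsin(0.560814) = 34.1121 degrees

34.1121


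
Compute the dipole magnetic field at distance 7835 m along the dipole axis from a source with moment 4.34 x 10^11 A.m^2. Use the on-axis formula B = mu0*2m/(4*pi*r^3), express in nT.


m = 4.34 x 10^11 = 434000000000 A.m^2
2m = 868000000000 A.m^2
r^3 = 7835^3 = 480968907875
B = (4pi*10^-7) * 868000000000 / (4*pi * 480968907875) * 1e9
= 1090760.969326 / 6044033550340.82 * 1e9
= 180.469 nT

180.469


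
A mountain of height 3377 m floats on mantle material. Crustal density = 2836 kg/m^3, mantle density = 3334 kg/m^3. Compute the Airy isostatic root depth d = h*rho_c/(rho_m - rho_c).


rho_m - rho_c = 3334 - 2836 = 498
d = 3377 * 2836 / 498
= 9577172 / 498
= 19231.27 m

19231.27


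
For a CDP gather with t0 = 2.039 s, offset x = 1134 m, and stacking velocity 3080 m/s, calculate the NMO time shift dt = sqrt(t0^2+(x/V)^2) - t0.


x/Vnmo = 1134/3080 = 0.368182
(x/Vnmo)^2 = 0.135558
t0^2 = 4.157521
sqrt(4.157521 + 0.135558) = 2.071975
dt = 2.071975 - 2.039 = 0.032975

0.032975


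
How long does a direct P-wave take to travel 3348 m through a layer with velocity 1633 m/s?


t = x / V
= 3348 / 1633
= 2.0502 s

2.0502


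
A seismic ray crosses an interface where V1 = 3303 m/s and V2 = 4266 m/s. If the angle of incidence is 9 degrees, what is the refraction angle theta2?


sin(theta1) = sin(9 deg) = 0.156434
sin(theta2) = V2/V1 * sin(theta1) = 4266/3303 * 0.156434 = 0.202043
theta2 = arcsin(0.202043) = 11.6565 degrees

11.6565


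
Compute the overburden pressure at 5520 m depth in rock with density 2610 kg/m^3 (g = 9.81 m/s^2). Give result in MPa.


P = rho * g * z / 1e6
= 2610 * 9.81 * 5520 / 1e6
= 141334632.0 / 1e6
= 141.3346 MPa

141.3346


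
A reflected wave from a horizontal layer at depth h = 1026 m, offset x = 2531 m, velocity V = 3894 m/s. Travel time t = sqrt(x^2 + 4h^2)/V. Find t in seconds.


x^2 + 4h^2 = 2531^2 + 4*1026^2 = 6405961 + 4210704 = 10616665
sqrt(10616665) = 3258.3224
t = 3258.3224 / 3894 = 0.8368 s

0.8368


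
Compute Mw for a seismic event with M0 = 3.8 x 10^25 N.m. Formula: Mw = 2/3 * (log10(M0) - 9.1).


log10(M0) = log10(3.8 x 10^25) = 25.5798
Mw = 2/3 * (25.5798 - 9.1)
= 2/3 * 16.4798
= 10.99

10.99


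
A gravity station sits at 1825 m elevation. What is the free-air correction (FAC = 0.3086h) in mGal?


FAC = 0.3086 * h
= 0.3086 * 1825
= 563.195 mGal

563.195


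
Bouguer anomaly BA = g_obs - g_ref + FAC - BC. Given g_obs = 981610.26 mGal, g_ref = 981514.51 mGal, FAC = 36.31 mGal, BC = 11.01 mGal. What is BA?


BA = g_obs - g_ref + FAC - BC
= 981610.26 - 981514.51 + 36.31 - 11.01
= 121.05 mGal

121.05


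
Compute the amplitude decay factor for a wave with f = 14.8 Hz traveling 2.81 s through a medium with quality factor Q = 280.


pi*f*t/Q = pi*14.8*2.81/280 = 0.466616
A/A0 = exp(-0.466616) = 0.627121

0.627121


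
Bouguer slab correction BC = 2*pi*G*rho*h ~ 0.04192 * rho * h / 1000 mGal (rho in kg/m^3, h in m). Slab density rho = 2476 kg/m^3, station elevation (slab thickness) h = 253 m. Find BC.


BC = 0.04192 * rho * h / 1000
= 0.04192 * 2476 * 253 / 1000
= 26.2599 mGal

26.2599


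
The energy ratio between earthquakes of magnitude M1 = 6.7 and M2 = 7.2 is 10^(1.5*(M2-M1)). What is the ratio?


M2 - M1 = 7.2 - 6.7 = 0.5
1.5 * 0.5 = 0.75
ratio = 10^0.75 = 5.62

5.62


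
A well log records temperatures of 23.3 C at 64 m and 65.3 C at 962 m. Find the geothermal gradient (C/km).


dT = 65.3 - 23.3 = 42.0 C
dz = 962 - 64 = 898 m
gradient = dT/dz * 1000 = 42.0/898 * 1000 = 46.7706 C/km

46.7706
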